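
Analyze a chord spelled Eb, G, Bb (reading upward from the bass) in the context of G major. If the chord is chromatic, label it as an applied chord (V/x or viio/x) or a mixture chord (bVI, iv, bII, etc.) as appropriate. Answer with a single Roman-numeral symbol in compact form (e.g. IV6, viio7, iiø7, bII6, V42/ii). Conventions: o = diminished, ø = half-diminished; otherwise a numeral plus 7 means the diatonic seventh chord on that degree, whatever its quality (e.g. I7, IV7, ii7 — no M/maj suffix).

bVI

Stacked in thirds the chord is Eb-G-Bb: a major triad on Eb.
Eb is the lowered sixth degree of G major (diatonic 6 would be E). This is a major triad on the lowered sixth degree, borrowed from the parallel minor.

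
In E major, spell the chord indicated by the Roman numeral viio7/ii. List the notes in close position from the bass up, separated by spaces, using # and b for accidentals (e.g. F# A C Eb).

E# G# B D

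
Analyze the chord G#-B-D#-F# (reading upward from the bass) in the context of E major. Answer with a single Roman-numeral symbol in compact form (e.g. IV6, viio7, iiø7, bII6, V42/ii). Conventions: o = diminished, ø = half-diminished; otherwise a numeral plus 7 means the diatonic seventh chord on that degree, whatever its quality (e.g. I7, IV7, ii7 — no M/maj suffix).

Stacked in thirds the chord is G#-B-D#-F#: a minor seventh chord on G#.
In E major, G# is the mediant; the diatonic minor seventh chord there is iii7.

iii7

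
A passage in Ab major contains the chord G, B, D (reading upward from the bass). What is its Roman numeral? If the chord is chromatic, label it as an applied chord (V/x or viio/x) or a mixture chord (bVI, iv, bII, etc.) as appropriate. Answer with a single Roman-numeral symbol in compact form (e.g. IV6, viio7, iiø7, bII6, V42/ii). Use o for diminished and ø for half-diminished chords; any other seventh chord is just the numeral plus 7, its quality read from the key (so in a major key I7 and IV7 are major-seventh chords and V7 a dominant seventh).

V/iii

Stacked in thirds the chord is G-B-D: a major triad on G.
G is not a diatonic chord root with this quality in Ab major, but it lies a perfect fifth above C (iii), so the chord functions as an applied dominant of iii.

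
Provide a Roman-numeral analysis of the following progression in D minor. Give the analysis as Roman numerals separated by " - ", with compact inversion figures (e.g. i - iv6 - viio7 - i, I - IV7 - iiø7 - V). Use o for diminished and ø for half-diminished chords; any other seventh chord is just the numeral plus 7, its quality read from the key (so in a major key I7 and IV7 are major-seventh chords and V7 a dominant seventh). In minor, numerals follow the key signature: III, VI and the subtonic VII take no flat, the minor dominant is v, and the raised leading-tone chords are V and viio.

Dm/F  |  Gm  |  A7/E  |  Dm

Dm/F: root D is the tonic; minor triad there is i6.
Gm has root G, degree 4 in D minor, so iv.
A7/E: dominant seventh chord on A = scale degree 5 → V43.
Dm has root D, degree 1 in D minor, so i.

i6 - iv - V43 - i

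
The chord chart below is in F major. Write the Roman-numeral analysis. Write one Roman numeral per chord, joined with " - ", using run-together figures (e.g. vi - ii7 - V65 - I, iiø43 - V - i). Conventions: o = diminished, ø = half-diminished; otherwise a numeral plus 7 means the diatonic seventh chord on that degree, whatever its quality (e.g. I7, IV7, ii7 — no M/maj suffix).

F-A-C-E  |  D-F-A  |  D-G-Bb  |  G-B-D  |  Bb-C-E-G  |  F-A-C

F-A-C-E: major seventh chord on F = scale degree 1 → I7.
D-F-A has root D, degree 6 in F major, so vi.
D-G-Bb: minor triad on G = scale degree 2 → ii64.
G-B-D is the secondary dominant of V (major triad on G): V/V.
Bb-C-E-G: dominant seventh chord on C = scale degree 5 → V42.
F-A-C: root F is the tonic; major triad there is I.

I7 - vi - ii64 - V/V - V42 - I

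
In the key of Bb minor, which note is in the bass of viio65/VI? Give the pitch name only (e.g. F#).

Ab

The applied chord viio65/VI is rooted on F: F-Ab-Cb-Ebb.
The figure 65 means first inversion — the third is in the bass.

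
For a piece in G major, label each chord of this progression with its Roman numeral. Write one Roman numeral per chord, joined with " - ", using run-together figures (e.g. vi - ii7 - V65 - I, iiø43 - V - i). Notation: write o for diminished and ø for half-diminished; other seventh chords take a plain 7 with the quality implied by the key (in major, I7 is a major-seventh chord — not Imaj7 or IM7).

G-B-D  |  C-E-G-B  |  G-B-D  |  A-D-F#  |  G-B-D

G-B-D: root G is the tonic; major triad there is I.
C-E-G-B has root C, degree 4 in G major, so IV7.
G-B-D: major triad on G = scale degree 1 → I.
A-D-F#: root D is the dominant; major triad there is V64.
G-B-D: major triad on G = scale degree 1 → I.

I - IV7 - I - V64 - I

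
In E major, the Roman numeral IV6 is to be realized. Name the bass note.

IV in E major has root A; the chord is A-C#-E.
The figure 6 means first inversion — the third is in the bass.

C#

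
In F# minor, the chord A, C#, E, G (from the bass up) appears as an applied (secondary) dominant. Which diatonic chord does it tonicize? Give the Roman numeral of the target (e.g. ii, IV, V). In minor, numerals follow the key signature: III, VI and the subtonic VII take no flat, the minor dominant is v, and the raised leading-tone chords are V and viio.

VI

The chord is a dominant seventh chord on A.
A dominant resolves down a perfect fifth: A → D. In F# minor, D is scale degree 6, i.e. VI.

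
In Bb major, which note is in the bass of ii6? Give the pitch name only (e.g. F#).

Eb

ii in Bb major has root C; the chord is C-Eb-G.
The figure 6 means first inversion — the third is in the bass.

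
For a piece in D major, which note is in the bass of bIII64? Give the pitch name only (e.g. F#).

C

bIII in D major has root F; the chord is F-A-C.
The figure 64 means second inversion — the fifth is in the bass.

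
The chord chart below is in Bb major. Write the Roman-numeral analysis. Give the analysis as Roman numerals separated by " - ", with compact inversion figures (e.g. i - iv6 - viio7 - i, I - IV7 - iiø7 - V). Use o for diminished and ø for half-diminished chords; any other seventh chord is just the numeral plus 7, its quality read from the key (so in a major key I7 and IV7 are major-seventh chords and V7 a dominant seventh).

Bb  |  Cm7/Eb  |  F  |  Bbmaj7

I - ii65 - V - I7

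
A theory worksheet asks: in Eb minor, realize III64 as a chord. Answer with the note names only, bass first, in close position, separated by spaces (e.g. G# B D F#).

Db Gb Bb

In Eb minor, the mediant is Gb, and the diatonic chord built there is a major triad.
Stacking thirds from Gb gives Gb-Bb-Db.
With the 64 figure the chord is in second inversion; from the bass Db upward in close position it reads Db-Gb-Bb.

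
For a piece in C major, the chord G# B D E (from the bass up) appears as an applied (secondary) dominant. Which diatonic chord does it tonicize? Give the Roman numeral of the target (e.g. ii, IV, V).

vi

The chord is a dominant seventh chord on E.
A dominant resolves down a perfect fifth: E → A. In C major, A is scale degree 6, i.e. vi.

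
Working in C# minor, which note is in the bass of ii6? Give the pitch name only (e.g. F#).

F#

ii in C# minor has root D#; the chord is D#-F#-A#.
The figure 6 means first inversion — the third is in the bass.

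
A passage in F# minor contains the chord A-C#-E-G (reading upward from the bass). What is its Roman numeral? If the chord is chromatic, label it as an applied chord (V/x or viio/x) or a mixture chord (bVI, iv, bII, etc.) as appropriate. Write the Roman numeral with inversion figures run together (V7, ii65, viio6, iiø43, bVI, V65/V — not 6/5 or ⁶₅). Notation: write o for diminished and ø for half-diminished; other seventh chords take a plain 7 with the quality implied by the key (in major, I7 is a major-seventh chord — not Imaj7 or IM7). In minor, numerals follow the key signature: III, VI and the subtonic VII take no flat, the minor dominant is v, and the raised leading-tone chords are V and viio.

V7/VI

The pitches A-C#-E-G form a dominant seventh chord rooted on A.
A is not a diatonic chord root with this quality in F# minor, but it lies a perfect fifth above D (VI), so the chord functions as an applied dominant of VI.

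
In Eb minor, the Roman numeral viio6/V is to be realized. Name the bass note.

The applied chord viio6/V is rooted on A: A-C-Eb.
The figure 6 means first inversion — the third is in the bass.

C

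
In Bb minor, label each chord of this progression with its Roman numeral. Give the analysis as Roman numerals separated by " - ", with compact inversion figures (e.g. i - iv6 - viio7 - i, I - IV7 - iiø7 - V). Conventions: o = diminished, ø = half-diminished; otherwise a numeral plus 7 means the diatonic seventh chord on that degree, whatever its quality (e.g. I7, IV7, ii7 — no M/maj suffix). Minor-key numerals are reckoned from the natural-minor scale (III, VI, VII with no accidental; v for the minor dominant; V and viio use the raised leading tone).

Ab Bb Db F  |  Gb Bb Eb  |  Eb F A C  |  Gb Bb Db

i42 - iv6 - V42 - VI

Ab-Bb-Db-F has root Bb, degree 1 in Bb minor, so i42.
Gb-Bb-Eb: root Eb is the subdominant; minor triad there is iv6.
Eb-F-A-C: root F is the dominant; dominant seventh chord there is V42.
Gb-Bb-Db: root Gb is the submediant; major triad there is VI.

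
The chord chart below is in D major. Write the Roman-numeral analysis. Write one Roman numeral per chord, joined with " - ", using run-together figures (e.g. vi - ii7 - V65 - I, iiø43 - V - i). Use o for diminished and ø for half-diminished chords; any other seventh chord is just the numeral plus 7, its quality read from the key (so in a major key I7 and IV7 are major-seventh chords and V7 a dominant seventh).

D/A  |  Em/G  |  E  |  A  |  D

I64 - ii6 - V/V - V - I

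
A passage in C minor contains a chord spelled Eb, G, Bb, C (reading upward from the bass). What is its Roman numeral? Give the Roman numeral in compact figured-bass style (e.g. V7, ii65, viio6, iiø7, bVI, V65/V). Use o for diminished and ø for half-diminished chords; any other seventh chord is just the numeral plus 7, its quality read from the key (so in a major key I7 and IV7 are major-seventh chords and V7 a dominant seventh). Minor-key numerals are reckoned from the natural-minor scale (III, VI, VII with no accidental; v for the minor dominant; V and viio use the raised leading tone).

i65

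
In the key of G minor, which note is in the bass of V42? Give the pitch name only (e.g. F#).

V in G minor has root D; the chord is D-F#-A-C.
The figure 42 means third inversion — the seventh is in the bass.

C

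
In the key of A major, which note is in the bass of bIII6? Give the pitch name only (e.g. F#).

E

bIII in A major has root C; the chord is C-E-G.
The figure 6 means first inversion — the third is in the bass.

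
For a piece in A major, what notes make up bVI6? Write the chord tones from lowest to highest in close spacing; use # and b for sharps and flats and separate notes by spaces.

Scale degree 6 in A major is F#; lowering it a half step gives F. bVI6 is a major triad on the lowered sixth degree, borrowed from the parallel minor.
So the chord is F-A-C.
The figured bass 6 indicates first inversion, placing the third (A) in the bass: A-C-F.

A C F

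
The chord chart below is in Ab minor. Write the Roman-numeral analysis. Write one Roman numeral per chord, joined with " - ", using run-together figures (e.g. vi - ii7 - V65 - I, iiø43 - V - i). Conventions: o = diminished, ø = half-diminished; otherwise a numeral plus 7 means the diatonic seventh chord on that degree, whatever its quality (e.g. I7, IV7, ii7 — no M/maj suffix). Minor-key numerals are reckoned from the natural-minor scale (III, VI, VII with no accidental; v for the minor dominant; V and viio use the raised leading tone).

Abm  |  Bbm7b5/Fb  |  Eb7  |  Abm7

i - iiø43 - V7 - i7

Abm has root Ab, degree 1 in Ab minor, so i.
Bbm7b5/Fb: root Bb is the supertonic; half-diminished seventh chord there is iiø43.
Eb7: root Eb is the dominant; dominant seventh chord there is V7.
Abm7 has root Ab, degree 1 in Ab minor, so i7.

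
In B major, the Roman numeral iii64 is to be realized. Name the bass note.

A#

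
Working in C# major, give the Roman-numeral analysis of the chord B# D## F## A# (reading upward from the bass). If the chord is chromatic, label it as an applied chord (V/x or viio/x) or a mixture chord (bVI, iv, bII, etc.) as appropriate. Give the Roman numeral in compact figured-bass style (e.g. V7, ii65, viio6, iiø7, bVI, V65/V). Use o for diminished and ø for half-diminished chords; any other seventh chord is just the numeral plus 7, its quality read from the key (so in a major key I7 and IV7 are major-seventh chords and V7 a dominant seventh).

Stacked in thirds the chord is B#-D##-F##-A#: a dominant seventh chord on B#.
B# is not a diatonic chord root with this quality in C# major, but it lies a perfect fifth above E# (iii), so the chord functions as an applied dominant of iii.

V7/iii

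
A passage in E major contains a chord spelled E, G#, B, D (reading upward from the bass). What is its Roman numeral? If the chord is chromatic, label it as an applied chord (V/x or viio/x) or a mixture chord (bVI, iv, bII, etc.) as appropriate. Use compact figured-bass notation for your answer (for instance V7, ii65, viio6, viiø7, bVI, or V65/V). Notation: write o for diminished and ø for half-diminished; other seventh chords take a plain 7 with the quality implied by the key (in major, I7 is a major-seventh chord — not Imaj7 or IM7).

V7/IV

Stacked in thirds the chord is E-G#-B-D: a dominant seventh chord on E.
E is not a diatonic chord root with this quality in E major, but it lies a perfect fifth above A (IV), so the chord functions as an applied dominant of IV.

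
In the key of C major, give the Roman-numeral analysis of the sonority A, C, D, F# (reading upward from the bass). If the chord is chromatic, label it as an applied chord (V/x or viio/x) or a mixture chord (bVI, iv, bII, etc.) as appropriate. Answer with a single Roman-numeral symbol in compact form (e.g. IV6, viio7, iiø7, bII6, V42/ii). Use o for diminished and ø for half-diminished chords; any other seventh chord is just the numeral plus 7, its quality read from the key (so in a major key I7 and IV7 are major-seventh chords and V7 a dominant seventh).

V43/V

Stacked in thirds the chord is D-F#-A-C: a dominant seventh chord on D.
D is not a diatonic chord root with this quality in C major, but it lies a perfect fifth above G (V), so the chord functions as an applied dominant of V.
With A in the bass the chord is in second inversion, so the figured bass is 43.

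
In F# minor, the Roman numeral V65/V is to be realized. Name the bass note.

B#

The applied chord V65/V is rooted on G#: G#-B#-D#-F#.
The figure 65 means first inversion — the third is in the bass.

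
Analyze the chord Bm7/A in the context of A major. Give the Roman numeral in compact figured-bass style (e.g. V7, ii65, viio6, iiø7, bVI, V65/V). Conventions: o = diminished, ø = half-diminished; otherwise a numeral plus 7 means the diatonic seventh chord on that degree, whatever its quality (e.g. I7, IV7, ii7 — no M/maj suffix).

ii42

The pitches B-D-F#-A form a minor seventh chord rooted on B.
B is scale degree 2 in A major, and a minor seventh chord on that degree is written ii7.
With A in the bass the chord is in third inversion, so the figured bass is 42.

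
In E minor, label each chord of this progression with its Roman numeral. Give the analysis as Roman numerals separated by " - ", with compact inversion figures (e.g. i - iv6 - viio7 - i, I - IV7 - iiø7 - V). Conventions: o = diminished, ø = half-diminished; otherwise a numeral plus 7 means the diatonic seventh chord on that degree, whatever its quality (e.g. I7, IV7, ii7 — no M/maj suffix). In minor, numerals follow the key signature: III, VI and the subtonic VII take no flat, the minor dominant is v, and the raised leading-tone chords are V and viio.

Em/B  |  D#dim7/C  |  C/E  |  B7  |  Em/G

i64 - viio42 - VI6 - V7 - i6

Em/B: root E is the tonic; minor triad there is i64.
D#dim7/C: fully diminished seventh chord on D# = scale degree 7 → viio42.
C/E: root C is the submediant; major triad there is VI6.
B7: dominant seventh chord on B = scale degree 5 → V7.
Em/G: root E is the tonic; minor triad there is i6.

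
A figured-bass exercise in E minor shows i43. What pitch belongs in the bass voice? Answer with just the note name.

B

i in E minor has root E; the chord is E-G-B-D.
The figure 43 means second inversion — the fifth is in the bass.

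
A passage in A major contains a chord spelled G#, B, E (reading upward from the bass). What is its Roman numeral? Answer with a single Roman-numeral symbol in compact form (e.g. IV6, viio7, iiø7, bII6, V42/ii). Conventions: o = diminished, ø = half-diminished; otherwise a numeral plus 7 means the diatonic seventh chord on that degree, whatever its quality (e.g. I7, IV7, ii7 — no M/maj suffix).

V6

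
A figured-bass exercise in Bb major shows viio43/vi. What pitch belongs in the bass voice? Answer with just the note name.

The applied chord viio43/vi is rooted on F#: F#-A-C-Eb.
The figure 43 means second inversion — the fifth is in the bass.

C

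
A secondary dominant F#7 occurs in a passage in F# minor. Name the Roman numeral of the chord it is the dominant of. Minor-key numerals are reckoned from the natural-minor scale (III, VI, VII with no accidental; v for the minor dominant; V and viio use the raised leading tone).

iv

The chord is a dominant seventh chord on F#.
A dominant resolves down a perfect fifth: F# → B. In F# minor, B is scale degree 4, i.e. iv.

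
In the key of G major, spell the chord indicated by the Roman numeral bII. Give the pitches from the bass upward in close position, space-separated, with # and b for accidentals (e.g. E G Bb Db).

bII is the Neapolitan chord — a major triad on the lowered second degree. In G major that root is Ab.
So the chord is Ab-C-Eb.

Ab C Eb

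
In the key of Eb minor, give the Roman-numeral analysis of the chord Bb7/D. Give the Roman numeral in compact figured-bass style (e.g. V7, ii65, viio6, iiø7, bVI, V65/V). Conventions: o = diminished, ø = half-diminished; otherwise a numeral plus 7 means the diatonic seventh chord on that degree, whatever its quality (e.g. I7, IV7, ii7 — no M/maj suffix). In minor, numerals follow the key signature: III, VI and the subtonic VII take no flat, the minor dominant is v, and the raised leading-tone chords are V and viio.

V65

The pitches Bb-D-F-Ab form a dominant seventh chord rooted on Bb.
In Eb minor, Bb is the dominant; the diatonic dominant seventh chord there is V7.
With D in the bass the chord is in first inversion, so the figured bass is 65.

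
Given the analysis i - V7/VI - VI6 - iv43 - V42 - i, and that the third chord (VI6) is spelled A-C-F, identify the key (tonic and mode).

A minor

The chord F/A is a major triad rooted on F; its label is VI6.
Counting down 5 scale steps from F places the tonic on A; a major triad on degree 6 is diatonic only in minor.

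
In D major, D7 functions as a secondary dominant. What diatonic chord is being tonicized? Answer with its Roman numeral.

IV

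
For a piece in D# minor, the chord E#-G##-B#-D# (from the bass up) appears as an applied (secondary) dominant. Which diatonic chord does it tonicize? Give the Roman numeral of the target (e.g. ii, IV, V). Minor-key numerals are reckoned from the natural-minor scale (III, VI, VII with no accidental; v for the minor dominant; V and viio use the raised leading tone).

V

The chord is a dominant seventh chord on E#.
A dominant resolves down a perfect fifth: E# → A#. In D# minor, A# is scale degree 5, i.e. V.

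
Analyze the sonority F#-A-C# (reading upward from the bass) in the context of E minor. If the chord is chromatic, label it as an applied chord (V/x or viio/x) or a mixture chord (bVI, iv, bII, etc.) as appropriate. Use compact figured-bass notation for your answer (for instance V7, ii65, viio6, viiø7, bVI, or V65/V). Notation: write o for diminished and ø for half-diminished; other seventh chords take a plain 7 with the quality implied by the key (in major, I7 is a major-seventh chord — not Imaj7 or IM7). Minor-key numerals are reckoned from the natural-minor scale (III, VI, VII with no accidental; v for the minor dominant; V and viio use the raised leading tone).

ii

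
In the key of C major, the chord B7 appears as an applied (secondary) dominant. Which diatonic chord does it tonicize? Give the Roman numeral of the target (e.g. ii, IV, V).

iii

The chord is a dominant seventh chord on B.
A dominant resolves down a perfect fifth: B → E. In C major, E is scale degree 3, i.e. iii.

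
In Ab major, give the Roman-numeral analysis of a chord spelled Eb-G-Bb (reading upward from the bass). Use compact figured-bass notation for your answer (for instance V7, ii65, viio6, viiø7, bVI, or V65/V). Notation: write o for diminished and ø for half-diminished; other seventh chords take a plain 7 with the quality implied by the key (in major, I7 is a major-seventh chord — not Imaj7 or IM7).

The pitches Eb-G-Bb form a major triad rooted on Eb.
In Ab major, Eb is the dominant; the diatonic major triad there is V.

V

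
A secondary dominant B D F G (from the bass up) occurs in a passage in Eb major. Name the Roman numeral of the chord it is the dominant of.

vi

The chord is a dominant seventh chord on G.
A dominant resolves down a perfect fifth: G → C. In Eb major, C is scale degree 6, i.e. vi.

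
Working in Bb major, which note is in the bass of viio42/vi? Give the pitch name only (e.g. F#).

The applied chord viio42/vi is rooted on F#: F#-A-C-Eb.
The figure 42 means third inversion — the seventh is in the bass.

Eb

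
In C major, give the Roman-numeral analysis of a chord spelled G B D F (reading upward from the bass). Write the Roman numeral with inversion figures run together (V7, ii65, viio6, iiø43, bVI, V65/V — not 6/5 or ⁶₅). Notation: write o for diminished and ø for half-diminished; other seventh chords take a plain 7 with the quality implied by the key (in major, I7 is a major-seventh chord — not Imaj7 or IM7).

The pitches G-B-D-F form a dominant seventh chord rooted on G.
In C major, G is the dominant; the diatonic dominant seventh chord there is V7.

V7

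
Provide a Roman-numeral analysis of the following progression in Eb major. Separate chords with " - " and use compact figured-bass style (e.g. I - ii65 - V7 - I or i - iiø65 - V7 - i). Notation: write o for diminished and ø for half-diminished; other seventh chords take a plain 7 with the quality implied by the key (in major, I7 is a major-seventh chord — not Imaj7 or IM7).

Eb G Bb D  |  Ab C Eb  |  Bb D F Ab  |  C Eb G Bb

I7 - IV - V7 - vi7

Eb-G-Bb-D has root Eb, degree 1 in Eb major, so I7.
Ab-C-Eb: root Ab is the subdominant; major triad there is IV.
Bb-D-F-Ab: dominant seventh chord on Bb = scale degree 5 → V7.
C-Eb-G-Bb has root C, degree 6 in Eb major, so vi7.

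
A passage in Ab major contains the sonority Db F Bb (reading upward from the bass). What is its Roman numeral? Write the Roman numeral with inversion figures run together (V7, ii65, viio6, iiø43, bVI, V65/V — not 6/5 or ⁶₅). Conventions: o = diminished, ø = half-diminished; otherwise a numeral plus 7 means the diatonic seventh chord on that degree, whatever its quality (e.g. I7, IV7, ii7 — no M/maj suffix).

The pitches Bb-Db-F form a minor triad rooted on Bb.
Bb is scale degree 2 in Ab major, and a minor triad on that degree is written ii.
With Db in the bass the chord is in first inversion, so the figured bass is 6.

ii6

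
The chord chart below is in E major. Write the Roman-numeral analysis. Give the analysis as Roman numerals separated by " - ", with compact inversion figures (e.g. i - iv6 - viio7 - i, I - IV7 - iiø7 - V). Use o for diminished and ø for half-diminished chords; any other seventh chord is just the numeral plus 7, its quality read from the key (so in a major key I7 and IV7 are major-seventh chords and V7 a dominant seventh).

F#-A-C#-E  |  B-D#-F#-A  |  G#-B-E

F#-A-C#-E: minor seventh chord on F# = scale degree 2 → ii7.
B-D#-F#-A: dominant seventh chord on B = scale degree 5 → V7.
G#-B-E: major triad on E = scale degree 1 → I6.

ii7 - V7 - I6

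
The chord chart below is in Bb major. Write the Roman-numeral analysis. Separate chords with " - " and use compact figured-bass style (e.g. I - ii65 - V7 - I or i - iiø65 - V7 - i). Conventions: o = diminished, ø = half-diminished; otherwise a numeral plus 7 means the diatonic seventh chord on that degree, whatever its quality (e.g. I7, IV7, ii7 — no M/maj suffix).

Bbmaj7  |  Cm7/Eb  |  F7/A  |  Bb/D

Bbmaj7 has root Bb, degree 1 in Bb major, so I7.
Cm7/Eb: minor seventh chord on C = scale degree 2 → ii65.
F7/A: dominant seventh chord on F = scale degree 5 → V65.
Bb/D: root Bb is the tonic; major triad there is I6.

I7 - ii65 - V65 - I6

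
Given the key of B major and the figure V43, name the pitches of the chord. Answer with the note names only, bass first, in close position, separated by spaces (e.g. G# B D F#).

C# E F# A#

The numeral's case and figure indicate a dominant seventh chord. In B major its root, scale degree 5, is F#.
Stacking thirds from F# gives F#-A#-C#-E.
The figured bass 43 indicates second inversion, placing the fifth (C#) in the bass: C#-E-F#-A#.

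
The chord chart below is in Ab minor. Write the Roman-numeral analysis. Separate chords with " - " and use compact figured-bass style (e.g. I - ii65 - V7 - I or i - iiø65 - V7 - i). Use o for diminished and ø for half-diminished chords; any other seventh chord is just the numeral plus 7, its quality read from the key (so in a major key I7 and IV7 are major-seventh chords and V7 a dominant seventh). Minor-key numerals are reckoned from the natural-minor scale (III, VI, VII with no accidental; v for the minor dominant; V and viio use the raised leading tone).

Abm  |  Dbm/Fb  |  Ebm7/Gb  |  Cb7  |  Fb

i - iv6 - v65 - V7/VI - VI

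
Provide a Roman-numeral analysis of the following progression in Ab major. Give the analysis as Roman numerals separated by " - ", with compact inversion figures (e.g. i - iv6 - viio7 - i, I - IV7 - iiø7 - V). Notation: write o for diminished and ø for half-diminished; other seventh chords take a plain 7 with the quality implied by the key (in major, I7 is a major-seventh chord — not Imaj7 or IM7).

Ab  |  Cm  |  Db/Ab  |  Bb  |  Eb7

Ab has root Ab, degree 1 in Ab major, so I.
Cm has root C, degree 3 in Ab major, so iii.
Db/Ab has root Db, degree 4 in Ab major, so IV64.
Bb: a major triad on Bb, the applied dominant of V → V/V.
Eb7 has root Eb, degree 5 in Ab major, so V7.

I - iii - IV64 - V/V - V7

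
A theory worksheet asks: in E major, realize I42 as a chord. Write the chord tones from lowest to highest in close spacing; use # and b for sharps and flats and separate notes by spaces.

D# E G# B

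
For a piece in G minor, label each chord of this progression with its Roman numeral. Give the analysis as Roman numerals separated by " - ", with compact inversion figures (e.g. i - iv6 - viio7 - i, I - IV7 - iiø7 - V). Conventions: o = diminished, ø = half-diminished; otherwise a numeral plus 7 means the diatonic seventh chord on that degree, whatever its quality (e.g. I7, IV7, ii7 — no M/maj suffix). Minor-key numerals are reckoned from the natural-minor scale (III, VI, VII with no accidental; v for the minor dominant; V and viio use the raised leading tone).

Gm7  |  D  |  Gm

i7 - V - i

Gm7: minor seventh chord on G = scale degree 1 → i7.
D: root D is the dominant; major triad there is V.
Gm: minor triad on G = scale degree 1 → i.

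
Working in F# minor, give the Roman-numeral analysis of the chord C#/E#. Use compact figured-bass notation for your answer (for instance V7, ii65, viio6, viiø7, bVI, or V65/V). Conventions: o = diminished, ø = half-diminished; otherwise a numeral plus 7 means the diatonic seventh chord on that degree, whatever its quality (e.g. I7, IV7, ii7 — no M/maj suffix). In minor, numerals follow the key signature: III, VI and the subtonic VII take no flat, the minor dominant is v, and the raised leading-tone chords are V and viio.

V6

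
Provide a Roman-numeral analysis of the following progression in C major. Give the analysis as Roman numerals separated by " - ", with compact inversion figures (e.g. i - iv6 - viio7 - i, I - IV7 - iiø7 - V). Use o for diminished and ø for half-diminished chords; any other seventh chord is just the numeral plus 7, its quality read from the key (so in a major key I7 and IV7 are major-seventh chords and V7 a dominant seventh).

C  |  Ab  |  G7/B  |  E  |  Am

I - bVI - V65 - V/vi - vi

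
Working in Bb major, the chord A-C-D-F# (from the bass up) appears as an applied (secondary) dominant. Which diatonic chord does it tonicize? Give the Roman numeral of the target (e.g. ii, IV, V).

vi

The chord is a dominant seventh chord on D.
A dominant resolves down a perfect fifth: D → G. In Bb major, G is scale degree 6, i.e. vi.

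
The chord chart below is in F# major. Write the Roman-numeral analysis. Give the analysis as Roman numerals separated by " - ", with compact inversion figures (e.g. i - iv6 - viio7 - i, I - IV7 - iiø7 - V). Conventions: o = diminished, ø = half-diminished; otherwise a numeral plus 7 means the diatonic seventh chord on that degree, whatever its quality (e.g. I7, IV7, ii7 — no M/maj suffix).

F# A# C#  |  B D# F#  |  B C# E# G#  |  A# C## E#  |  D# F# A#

I - IV - V42 - V/vi - vi

F#-A#-C#: root F# is the tonic; major triad there is I.
B-D#-F#: major triad on B = scale degree 4 → IV.
B-C#-E#-G# has root C#, degree 5 in F# major, so V42.
A#-C##-E#: a major triad on A#, the applied dominant of vi → V/vi.
D#-F#-A#: minor triad on D# = scale degree 6 → vi.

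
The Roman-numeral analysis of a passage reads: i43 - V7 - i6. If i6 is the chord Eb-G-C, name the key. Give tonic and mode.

The anchor chord is a minor triad on C, labeled i6.
If C is scale degree 1 and the mode makes that degree carry a minor triad, the tonic is C and the mode is minor.

C minor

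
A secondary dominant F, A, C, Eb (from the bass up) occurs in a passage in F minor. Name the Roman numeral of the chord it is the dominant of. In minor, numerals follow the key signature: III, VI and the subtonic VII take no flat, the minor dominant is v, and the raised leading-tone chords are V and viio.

The chord is a dominant seventh chord on F.
A dominant resolves down a perfect fifth: F → Bb. In F minor, Bb is scale degree 4, i.e. iv.

iv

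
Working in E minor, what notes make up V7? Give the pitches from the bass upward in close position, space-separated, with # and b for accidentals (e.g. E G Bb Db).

B D# F# A

In E minor, the dominant is B. The dominant is major (leading tone raised), so V is a dominant seventh chord.
That chord is spelled B-D#-F#-A.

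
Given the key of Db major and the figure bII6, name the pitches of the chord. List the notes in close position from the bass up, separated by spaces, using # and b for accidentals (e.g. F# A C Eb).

Gb Bbb Ebb

Scale degree 2 in Db major is Eb; lowering it a half step gives Ebb. bII6 is the Neapolitan sixth — a major triad on the lowered second degree, here in its customary first inversion.
So the chord is Ebb-Gb-Bbb, a major triad.
With the 6 figure the chord is in first inversion; from the bass Gb upward in close position it reads Gb-Bbb-Ebb.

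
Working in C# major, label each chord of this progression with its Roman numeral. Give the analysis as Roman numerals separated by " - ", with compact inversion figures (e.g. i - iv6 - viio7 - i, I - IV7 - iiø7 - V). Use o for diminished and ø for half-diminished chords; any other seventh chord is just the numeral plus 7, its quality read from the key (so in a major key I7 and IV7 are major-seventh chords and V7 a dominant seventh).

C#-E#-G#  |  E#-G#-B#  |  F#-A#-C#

C#-E#-G#: root C# is the tonic; major triad there is I.
E#-G#-B#: root E# is the mediant; minor triad there is iii.
F#-A#-C#: root F# is the subdominant; major triad there is IV.

I - iii - IV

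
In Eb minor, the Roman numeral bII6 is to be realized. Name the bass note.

bII in Eb minor has root Fb; the chord is Fb-Ab-Cb.
The figure 6 means first inversion — the third is in the bass.

Ab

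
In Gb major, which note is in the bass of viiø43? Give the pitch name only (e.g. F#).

viiø in Gb major has root F; the chord is F-Ab-Cb-Eb.
The figure 43 means second inversion — the fifth is in the bass.

Cb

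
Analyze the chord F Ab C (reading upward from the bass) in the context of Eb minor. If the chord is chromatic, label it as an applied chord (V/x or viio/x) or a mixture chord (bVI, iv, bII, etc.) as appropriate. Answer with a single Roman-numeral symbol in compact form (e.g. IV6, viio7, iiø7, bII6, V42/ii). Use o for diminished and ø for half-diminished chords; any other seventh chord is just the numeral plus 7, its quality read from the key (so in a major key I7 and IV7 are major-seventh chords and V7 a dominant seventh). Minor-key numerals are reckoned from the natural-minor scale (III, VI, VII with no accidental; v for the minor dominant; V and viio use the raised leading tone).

The pitches F-Ab-C form a minor triad rooted on F.
F is the second degree of Eb minor. This is the minor supertonic, borrowed from the parallel major (the Dorian ii).

ii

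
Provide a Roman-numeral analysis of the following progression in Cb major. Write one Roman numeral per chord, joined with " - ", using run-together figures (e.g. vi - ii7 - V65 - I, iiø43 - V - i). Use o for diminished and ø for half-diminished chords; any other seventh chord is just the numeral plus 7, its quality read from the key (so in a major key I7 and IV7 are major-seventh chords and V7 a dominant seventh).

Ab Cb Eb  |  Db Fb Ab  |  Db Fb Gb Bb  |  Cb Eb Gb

Ab-Cb-Eb: root Ab is the submediant; minor triad there is vi.
Db-Fb-Ab: minor triad on Db = scale degree 2 → ii.
Db-Fb-Gb-Bb has root Gb, degree 5 in Cb major, so V43.
Cb-Eb-Gb: major triad on Cb = scale degree 1 → I.

vi - ii - V43 - I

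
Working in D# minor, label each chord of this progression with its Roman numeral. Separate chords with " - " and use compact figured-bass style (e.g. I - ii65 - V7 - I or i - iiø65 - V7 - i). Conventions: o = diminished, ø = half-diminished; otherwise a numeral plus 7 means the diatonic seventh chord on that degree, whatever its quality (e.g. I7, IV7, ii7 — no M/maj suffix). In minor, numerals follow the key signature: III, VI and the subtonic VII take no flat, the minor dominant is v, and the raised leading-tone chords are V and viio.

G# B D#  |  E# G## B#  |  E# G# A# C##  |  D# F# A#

G#-B-D#: root G# is the subdominant; minor triad there is iv.
E#-G##-B#: a major triad on E#, the applied dominant of V → V/V.
E#-G#-A#-C##: dominant seventh chord on A# = scale degree 5 → V43.
D#-F#-A#: root D# is the tonic; minor triad there is i.

iv - V/V - V43 - i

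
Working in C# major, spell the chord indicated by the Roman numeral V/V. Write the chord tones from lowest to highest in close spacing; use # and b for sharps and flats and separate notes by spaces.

D# F## A#

The slash means an applied dominant: we want the dominant of V. In C# major, V is G# major, and its dominant is built on D#.
Building a major triad on D# gives D#-F##-A#.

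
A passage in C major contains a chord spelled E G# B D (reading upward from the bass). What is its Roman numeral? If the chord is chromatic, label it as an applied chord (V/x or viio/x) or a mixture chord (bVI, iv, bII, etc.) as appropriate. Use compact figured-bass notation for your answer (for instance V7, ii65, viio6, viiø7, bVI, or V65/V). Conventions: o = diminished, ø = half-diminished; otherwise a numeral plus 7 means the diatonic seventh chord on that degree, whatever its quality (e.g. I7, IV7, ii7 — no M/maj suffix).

V7/vi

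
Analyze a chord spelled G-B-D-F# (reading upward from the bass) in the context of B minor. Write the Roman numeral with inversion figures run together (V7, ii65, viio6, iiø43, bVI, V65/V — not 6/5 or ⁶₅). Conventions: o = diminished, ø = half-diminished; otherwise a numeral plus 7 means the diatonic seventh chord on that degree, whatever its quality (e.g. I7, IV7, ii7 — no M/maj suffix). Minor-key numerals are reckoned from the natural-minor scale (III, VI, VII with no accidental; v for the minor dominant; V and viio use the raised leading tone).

VI7

Stacked in thirds the chord is G-B-D-F#: a major seventh chord on G.
G is scale degree 6 in B minor, and a major seventh chord on that degree is written VI7.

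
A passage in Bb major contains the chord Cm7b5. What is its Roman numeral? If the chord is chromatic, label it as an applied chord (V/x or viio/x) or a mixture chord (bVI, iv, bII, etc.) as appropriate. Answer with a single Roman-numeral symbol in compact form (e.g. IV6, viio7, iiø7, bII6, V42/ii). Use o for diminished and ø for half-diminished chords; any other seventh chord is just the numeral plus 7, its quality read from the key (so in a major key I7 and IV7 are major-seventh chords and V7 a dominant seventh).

The pitches C-Eb-Gb-Bb form a half-diminished seventh chord rooted on C.
C is the second degree of Bb major. This is the half-diminished supertonic seventh, borrowed from the parallel minor.

iiø7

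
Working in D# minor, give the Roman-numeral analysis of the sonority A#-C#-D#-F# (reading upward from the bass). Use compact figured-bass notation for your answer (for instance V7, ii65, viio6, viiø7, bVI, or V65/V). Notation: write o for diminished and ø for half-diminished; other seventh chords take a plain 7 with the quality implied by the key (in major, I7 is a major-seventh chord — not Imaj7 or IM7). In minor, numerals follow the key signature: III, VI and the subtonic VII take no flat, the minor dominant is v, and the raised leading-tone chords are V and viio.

The pitches D#-F#-A#-C# form a minor seventh chord rooted on D#.
In D# minor, D# is the tonic; the diatonic minor seventh chord there is i7.
With A# in the bass the chord is in second inversion, so the figured bass is 43.

i43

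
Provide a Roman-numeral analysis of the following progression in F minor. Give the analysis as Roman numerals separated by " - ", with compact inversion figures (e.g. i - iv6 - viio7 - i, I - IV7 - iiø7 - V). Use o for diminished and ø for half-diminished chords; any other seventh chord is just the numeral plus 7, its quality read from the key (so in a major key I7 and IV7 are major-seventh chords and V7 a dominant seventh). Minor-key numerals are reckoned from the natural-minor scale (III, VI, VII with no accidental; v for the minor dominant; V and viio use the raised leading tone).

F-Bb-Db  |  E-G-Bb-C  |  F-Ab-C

iv64 - V65 - i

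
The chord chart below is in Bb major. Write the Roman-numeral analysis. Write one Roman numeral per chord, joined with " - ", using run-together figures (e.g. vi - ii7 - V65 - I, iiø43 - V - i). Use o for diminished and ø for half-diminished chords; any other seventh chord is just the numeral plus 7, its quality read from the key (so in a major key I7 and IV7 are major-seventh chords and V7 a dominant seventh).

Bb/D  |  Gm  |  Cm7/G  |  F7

I6 - vi - ii43 - V7

Bb/D has root Bb, degree 1 in Bb major, so I6.
Gm: root G is the submediant; minor triad there is vi.
Cm7/G: minor seventh chord on C = scale degree 2 → ii43.
F7: root F is the dominant; dominant seventh chord there is V7.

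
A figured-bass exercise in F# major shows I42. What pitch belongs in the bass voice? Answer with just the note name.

E#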